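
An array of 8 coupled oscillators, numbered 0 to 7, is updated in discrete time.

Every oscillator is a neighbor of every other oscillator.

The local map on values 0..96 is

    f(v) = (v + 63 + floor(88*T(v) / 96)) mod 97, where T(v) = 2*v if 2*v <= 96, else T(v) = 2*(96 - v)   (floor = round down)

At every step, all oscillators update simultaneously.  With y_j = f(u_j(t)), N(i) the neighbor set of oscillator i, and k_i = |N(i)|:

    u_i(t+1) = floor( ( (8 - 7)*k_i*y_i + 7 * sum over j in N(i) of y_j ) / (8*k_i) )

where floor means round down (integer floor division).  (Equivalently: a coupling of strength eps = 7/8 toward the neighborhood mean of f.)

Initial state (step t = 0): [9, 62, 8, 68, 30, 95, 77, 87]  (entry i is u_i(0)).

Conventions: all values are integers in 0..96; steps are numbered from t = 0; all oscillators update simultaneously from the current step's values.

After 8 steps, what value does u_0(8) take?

Simulating step by step:
t=0: [9, 62, 8, 68, 30, 95, 77, 87]
t=1: [75, 75, 75, 75, 75, 75, 75, 75]
t=2: [79, 79, 79, 79, 79, 79, 79, 79]
t=3: [76, 76, 76, 76, 76, 76, 76, 76]
t=4: [78, 78, 78, 78, 78, 78, 78, 78]
t=5: [77, 77, 77, 77, 77, 77, 77, 77]
t=6: [77, 77, 77, 77, 77, 77, 77, 77]
t=7: [77, 77, 77, 77, 77, 77, 77, 77]
t=8: [77, 77, 77, 77, 77, 77, 77, 77]

Answer: u_0(8) = 77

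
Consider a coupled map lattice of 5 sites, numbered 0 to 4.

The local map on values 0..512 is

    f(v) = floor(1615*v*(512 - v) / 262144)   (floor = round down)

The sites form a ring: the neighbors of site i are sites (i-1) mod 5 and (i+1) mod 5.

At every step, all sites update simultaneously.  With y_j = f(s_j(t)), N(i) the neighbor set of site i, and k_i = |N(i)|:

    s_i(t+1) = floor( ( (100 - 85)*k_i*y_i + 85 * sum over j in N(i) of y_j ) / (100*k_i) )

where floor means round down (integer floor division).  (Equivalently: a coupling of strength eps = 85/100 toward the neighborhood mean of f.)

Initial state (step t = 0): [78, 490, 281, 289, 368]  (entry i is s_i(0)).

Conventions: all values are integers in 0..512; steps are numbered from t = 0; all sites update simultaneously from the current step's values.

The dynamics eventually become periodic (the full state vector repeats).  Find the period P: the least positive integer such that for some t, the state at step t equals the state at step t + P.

Simulating step by step:
t=0: [78, 490, 281, 289, 368]
t=1: [197, 267, 256, 367, 306]
t=2: [393, 394, 370, 385, 359]
t=3: [308, 302, 297, 326, 301]
t=4: [389, 390, 383, 389, 381]
t=5: [299, 298, 295, 303, 295]
t=6: [392, 392, 391, 393, 391]
t=7: [289, 289, 288, 290, 288]
t=8: [397, 397, 396, 396, 396]
t=9: [281, 281, 281, 282, 281]
t=10: [399, 399, 399, 399, 399]
t=11: [277, 277, 277, 277, 277]
t=12: [401, 401, 401, 401, 401]
t=13: [274, 274, 274, 274, 274]
t=14: [401, 401, 401, 401, 401]

Answer: 2
Key observation: The state at step 12, [401, 401, 401, 401, 401], reappears at step 14 — and no state repeats earlier — so the cycle the system enters has period 2.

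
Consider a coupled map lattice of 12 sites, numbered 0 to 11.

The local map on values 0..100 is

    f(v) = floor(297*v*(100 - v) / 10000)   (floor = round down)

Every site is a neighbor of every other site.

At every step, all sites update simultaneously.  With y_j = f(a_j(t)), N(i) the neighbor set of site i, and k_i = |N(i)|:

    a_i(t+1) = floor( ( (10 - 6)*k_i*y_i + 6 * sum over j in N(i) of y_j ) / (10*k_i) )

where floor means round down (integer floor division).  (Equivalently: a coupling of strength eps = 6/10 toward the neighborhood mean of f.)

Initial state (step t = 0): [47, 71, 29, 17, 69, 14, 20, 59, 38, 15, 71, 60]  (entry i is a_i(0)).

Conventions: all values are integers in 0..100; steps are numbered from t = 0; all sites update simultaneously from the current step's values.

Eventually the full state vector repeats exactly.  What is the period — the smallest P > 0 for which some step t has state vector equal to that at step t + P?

Simulating step by step:
t=0: [47, 71, 29, 17, 69, 14, 20, 59, 38, 15, 71, 60]
t=1: [62, 58, 58, 51, 59, 49, 53, 62, 61, 50, 58, 62]
t=2: [70, 71, 71, 72, 71, 72, 72, 70, 71, 72, 71, 70]
t=3: [61, 60, 60, 60, 60, 60, 60, 61, 60, 60, 60, 61]
t=4: [70, 70, 70, 70, 70, 70, 70, 70, 70, 70, 70, 70]
t=5: [62, 62, 62, 62, 62, 62, 62, 62, 62, 62, 62, 62]
t=6: [69, 69, 69, 69, 69, 69, 69, 69, 69, 69, 69, 69]
t=7: [63, 63, 63, 63, 63, 63, 63, 63, 63, 63, 63, 63]
t=8: [69, 69, 69, 69, 69, 69, 69, 69, 69, 69, 69, 69]

Answer: 2
Key observation: The state at step 6, [69, 69, 69, 69, 69, 69, 69, 69, 69, 69, 69, 69], reappears at step 8 — and no state repeats earlier — so the cycle the system enters has period 2.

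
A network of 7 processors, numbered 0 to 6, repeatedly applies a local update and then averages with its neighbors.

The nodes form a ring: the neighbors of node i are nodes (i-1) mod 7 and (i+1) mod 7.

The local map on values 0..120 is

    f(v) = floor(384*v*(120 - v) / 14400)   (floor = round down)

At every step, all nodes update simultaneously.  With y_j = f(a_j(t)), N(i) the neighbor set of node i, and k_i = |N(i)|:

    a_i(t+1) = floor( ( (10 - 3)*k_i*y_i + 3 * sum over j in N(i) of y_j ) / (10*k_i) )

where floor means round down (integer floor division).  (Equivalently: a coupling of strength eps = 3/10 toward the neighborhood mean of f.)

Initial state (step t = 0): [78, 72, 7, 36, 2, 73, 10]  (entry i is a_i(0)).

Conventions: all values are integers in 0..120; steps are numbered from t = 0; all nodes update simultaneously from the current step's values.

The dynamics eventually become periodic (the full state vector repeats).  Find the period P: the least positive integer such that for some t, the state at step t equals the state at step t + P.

Simulating step by step:
t=0: [78, 72, 7, 36, 2, 73, 10]
t=1: [79, 80, 40, 60, 29, 68, 47]
t=2: [86, 85, 86, 90, 77, 89, 90]
t=3: [76, 78, 76, 75, 83, 75, 72]
t=4: [89, 87, 88, 88, 83, 88, 91]
t=5: [73, 75, 75, 75, 79, 75, 71]
t=6: [91, 90, 90, 89, 87, 89, 91]
t=7: [70, 71, 72, 73, 75, 73, 70]
t=8: [92, 92, 91, 91, 90, 91, 92]
t=9: [68, 68, 69, 70, 71, 70, 68]
t=10: [94, 93, 93, 92, 92, 93, 93]
t=11: [65, 65, 66, 67, 67, 66, 65]
t=12: [95, 95, 94, 94, 94, 94, 95]
t=13: [63, 63, 64, 65, 65, 64, 63]
t=14: [95, 95, 95, 95, 95, 95, 95]
t=15: [63, 63, 63, 63, 63, 63, 63]
t=16: [95, 95, 95, 95, 95, 95, 95]

Answer: 2
Key observation: The state at step 14, [95, 95, 95, 95, 95, 95, 95], reappears at step 16 — and no state repeats earlier — so the cycle the system enters has period 2.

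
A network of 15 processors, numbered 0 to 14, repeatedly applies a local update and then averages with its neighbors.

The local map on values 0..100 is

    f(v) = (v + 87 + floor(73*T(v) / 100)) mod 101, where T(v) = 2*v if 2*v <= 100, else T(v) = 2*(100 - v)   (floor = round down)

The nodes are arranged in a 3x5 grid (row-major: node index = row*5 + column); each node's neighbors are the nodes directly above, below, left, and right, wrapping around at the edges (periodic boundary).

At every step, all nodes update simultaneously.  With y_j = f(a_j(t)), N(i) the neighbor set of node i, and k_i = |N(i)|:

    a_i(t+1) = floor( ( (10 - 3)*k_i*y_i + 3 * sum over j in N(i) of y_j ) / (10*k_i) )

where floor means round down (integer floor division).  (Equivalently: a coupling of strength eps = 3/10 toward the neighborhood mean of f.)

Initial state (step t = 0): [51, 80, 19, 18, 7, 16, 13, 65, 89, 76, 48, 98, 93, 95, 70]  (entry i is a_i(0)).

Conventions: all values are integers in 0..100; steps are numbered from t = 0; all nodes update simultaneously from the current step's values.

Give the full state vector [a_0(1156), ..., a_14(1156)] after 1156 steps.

Answer: [90, 90, 90, 90, 90, 90, 90, 90, 90, 90, 90, 90, 90, 90, 90]
Key observation: The state at step 11, [90, 90, 90, 90, 90, 90, 90, 90, 90, 90, 90, 90, 90, 90, 90], reappears at step 12: the system is in a cycle of period 1 from step 11 on.  Therefore the state at step 1156 equals the state at step 11 + ((1156 - 11) mod 1) = 11, which is [90, 90, 90, 90, 90, 90, 90, 90, 90, 90, 90, 90, 90, 90, 90].

Derivation:
t=0: [51, 80, 19, 18, 7, 16, 13, 65, 89, 76, 48, 98, 93, 95, 70]
t=1: [14, 77, 38, 37, 19, 26, 27, 17, 79, 84, 18, 75, 77, 84, 83]
t=2: [29, 85, 77, 76, 43, 48, 56, 43, 88, 85, 40, 88, 89, 92, 83]
t=3: [60, 83, 95, 95, 89, 19, 24, 84, 91, 85, 77, 84, 91, 90, 91]
t=4: [25, 82, 88, 88, 84, 40, 54, 88, 90, 87, 83, 89, 90, 89, 90]
t=5: [60, 83, 91, 91, 89, 76, 31, 84, 90, 90, 88, 84, 90, 90, 90]
t=6: [30, 83, 90, 90, 84, 86, 71, 90, 90, 90, 84, 90, 90, 90, 90]
t=7: [69, 90, 90, 90, 89, 89, 96, 90, 90, 90, 89, 91, 90, 90, 90]
t=8: [97, 90, 90, 90, 91, 91, 87, 89, 90, 90, 91, 89, 90, 90, 90]
t=9: [87, 89, 90, 90, 89, 89, 90, 90, 90, 90, 89, 90, 90, 90, 90]
t=10: [91, 90, 90, 90, 90, 90, 90, 90, 90, 90, 90, 90, 90, 90, 90]
t=11: [90, 90, 90, 90, 90, 90, 90, 90, 90, 90, 90, 90, 90, 90, 90]
t=12: [90, 90, 90, 90, 90, 90, 90, 90, 90, 90, 90, 90, 90, 90, 90]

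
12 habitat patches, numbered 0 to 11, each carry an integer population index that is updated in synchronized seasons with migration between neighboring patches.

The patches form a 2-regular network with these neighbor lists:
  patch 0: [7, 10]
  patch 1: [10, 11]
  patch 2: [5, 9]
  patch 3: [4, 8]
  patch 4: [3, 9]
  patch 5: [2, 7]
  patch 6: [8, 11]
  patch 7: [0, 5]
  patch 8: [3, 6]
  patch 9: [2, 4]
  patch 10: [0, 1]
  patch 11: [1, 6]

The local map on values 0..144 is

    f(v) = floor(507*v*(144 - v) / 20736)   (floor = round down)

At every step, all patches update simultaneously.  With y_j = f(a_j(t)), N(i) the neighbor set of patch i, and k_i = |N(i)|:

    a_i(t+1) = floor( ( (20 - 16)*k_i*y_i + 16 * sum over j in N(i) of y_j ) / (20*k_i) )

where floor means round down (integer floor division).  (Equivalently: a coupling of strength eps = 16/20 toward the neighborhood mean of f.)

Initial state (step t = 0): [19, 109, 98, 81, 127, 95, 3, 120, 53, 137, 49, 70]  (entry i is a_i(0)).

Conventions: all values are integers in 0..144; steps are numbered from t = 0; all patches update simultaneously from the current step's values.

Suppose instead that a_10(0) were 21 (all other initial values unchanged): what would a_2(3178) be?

Answer: a_2(3178) = 119
Key observation: The state at step 12, [126, 126, 126, 126, 126, 126, 126, 126, 126, 126, 126, 126], reappears at step 16: the system is in a cycle of period 4 from step 12 on.  Therefore the state at step 3178 equals the state at step 12 + ((3178 - 12) mod 4) = 14, which is [119, 119, 119, 119, 119, 119, 119, 119, 119, 119, 119, 119].

Derivation:
t=0: [19, 109, 98, 81, 127, 95, 3, 120, 53, 137, 21, 70]
t=1: [64, 94, 76, 92, 69, 94, 99, 82, 77, 69, 73, 66]
t=2: [125, 123, 121, 124, 122, 122, 122, 120, 114, 126, 120, 113]
t=3: [67, 74, 61, 71, 59, 68, 80, 63, 66, 64, 62, 68]
t=4: [124, 125, 125, 124, 124, 124, 125, 125, 125, 123, 125, 125]
t=5: [58, 58, 60, 59, 61, 58, 58, 59, 58, 59, 58, 58]
t=6: [121, 121, 121, 122, 122, 122, 121, 121, 121, 122, 121, 121]
t=7: [68, 68, 65, 66, 65, 67, 68, 66, 66, 66, 68, 68]
t=8: [125, 126, 125, 125, 125, 125, 125, 125, 125, 125, 126, 126]
t=9: [56, 55, 58, 58, 58, 58, 56, 58, 58, 58, 56, 56]
t=10: [120, 119, 121, 121, 121, 121, 120, 120, 120, 121, 119, 119]
t=11: [70, 72, 68, 68, 68, 68, 70, 69, 69, 68, 71, 71]
t=12: [126, 126, 126, 126, 126, 126, 126, 126, 126, 126, 126, 126]
t=13: [55, 55, 55, 55, 55, 55, 55, 55, 55, 55, 55, 55]
t=14: [119, 119, 119, 119, 119, 119, 119, 119, 119, 119, 119, 119]
t=15: [72, 72, 72, 72, 72, 72, 72, 72, 72, 72, 72, 72]
t=16: [126, 126, 126, 126, 126, 126, 126, 126, 126, 126, 126, 126]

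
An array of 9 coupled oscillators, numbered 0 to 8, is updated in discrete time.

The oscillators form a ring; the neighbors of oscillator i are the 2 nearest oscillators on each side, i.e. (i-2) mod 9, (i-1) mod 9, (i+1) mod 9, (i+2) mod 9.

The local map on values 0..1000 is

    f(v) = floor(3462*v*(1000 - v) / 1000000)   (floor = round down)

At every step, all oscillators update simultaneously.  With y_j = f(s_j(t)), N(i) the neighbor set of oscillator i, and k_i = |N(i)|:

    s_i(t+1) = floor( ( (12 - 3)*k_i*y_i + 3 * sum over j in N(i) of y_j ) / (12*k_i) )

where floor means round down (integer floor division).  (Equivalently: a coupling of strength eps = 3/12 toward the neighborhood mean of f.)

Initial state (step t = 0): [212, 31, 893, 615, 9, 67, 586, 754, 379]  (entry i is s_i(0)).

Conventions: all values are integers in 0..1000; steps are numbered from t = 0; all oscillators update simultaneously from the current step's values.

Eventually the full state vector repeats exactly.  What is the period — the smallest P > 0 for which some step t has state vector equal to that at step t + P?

Simulating step by step:
t=0: [212, 31, 893, 615, 9, 67, 586, 754, 379]
t=1: [551, 236, 343, 656, 160, 307, 735, 634, 745]
t=2: [821, 660, 755, 748, 534, 722, 671, 784, 677]
t=3: [553, 741, 654, 674, 817, 699, 754, 609, 732]
t=4: [825, 690, 762, 738, 569, 717, 653, 799, 695]
t=5: [540, 713, 642, 684, 810, 705, 765, 586, 710]
t=6: [835, 725, 774, 733, 579, 711, 641, 811, 723]
t=7: [514, 670, 621, 685, 806, 711, 770, 564, 675]
t=8: [847, 772, 792, 737, 586, 705, 638, 822, 762]
t=9: [480, 601, 587, 674, 801, 715, 767, 541, 617]
t=10: [857, 827, 817, 752, 595, 703, 646, 832, 811]
t=11: [444, 503, 537, 644, 792, 713, 753, 516, 534]
t=12: [856, 859, 837, 782, 615, 710, 669, 839, 847]
t=13: [432, 435, 494, 593, 773, 699, 727, 497, 465]
t=14: [851, 850, 845, 816, 649, 733, 706, 844, 848]
t=15: [440, 446, 476, 536, 738, 662, 686, 483, 462]
t=16: [854, 856, 849, 843, 704, 776, 756, 850, 852]
t=17: [432, 430, 459, 480, 674, 591, 615, 462, 448]
t=18: [850, 850, 851, 854, 781, 833, 821, 855, 853]
t=19: [439, 439, 447, 445, 560, 483, 502, 438, 439]
t=20: [852, 852, 854, 855, 854, 862, 862, 853, 852]
t=21: [435, 435, 431, 428, 428, 414, 415, 431, 434]
t=22: [849, 849, 848, 846, 846, 840, 841, 847, 849]
t=23: [443, 443, 446, 451, 452, 462, 459, 449, 444]
t=24: [854, 854, 855, 856, 857, 859, 858, 856, 854]
t=25: [430, 430, 428, 425, 423, 420, 422, 425, 430]
t=26: [847, 847, 846, 845, 844, 843, 844, 845, 847]
t=27: [448, 448, 451, 453, 454, 457, 454, 452, 448]
t=28: [856, 856, 856, 857, 857, 858, 857, 857, 856]
t=29: [425, 425, 425, 424, 423, 421, 423, 424, 425]
t=30: [845, 845, 845, 844, 844, 843, 844, 844, 845]
t=31: [453, 453, 453, 454, 455, 457, 455, 454, 453]
t=32: [857, 857, 857, 857, 858, 858, 858, 857, 857]
t=33: [424, 424, 423, 423, 421, 421, 421, 423, 423]
t=34: [844, 844, 844, 843, 843, 843, 843, 843, 844]
t=35: [455, 455, 455, 457, 457, 458, 457, 457, 455]
t=36: [858, 858, 858, 858, 858, 859, 858, 858, 858]
t=37: [421, 421, 421, 420, 420, 419, 420, 420, 421]
t=38: [843, 843, 843, 842, 842, 842, 842, 842, 843]
t=39: [458, 458, 458, 459, 459, 460, 459, 459, 458]
t=40: [859, 859, 859, 859, 859, 859, 859, 859, 859]
t=41: [419, 419, 419, 419, 419, 419, 419, 419, 419]
t=42: [842, 842, 842, 842, 842, 842, 842, 842, 842]
t=43: [460, 460, 460, 460, 460, 460, 460, 460, 460]
t=44: [859, 859, 859, 859, 859, 859, 859, 859, 859]

Answer: 4
Key observation: The state at step 40, [859, 859, 859, 859, 859, 859, 859, 859, 859], reappears at step 44 — and no state repeats earlier — so the cycle the system enters has period 4.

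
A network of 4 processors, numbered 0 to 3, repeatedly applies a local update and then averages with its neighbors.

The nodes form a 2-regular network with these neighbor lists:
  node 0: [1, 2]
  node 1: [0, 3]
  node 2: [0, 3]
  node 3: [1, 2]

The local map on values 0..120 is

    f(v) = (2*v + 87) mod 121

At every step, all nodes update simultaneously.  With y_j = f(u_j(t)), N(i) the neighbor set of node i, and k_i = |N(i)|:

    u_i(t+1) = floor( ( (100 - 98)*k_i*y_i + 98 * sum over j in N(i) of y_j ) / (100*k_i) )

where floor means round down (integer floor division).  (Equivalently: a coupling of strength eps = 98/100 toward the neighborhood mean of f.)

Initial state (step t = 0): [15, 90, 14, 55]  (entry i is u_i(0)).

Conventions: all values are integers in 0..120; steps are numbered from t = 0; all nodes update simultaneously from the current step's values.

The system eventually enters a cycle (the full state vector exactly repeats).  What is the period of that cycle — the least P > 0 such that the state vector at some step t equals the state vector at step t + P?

Simulating step by step:
t=0: [15, 90, 14, 55]
t=1: [70, 95, 96, 70]
t=2: [37, 104, 104, 37]
t=3: [52, 40, 40, 52]
t=4: [46, 69, 69, 46]
t=5: [103, 58, 58, 103]
t=6: [81, 51, 51, 81]
t=7: [66, 8, 8, 66]
t=8: [102, 98, 98, 102]
t=9: [41, 48, 48, 41]
t=10: [61, 48, 48, 61]
t=11: [62, 87, 87, 62]
t=12: [20, 88, 88, 20]
t=13: [20, 6, 6, 20]
t=14: [97, 7, 7, 97]
t=15: [99, 40, 40, 99]
t=16: [45, 43, 43, 45]
t=17: [52, 55, 55, 52]
t=18: [75, 70, 70, 75]
t=19: [106, 115, 115, 106]
t=20: [74, 57, 57, 74]
t=21: [80, 113, 113, 80]
t=22: [69, 6, 6, 69]
t=23: [99, 103, 103, 99]
t=24: [50, 43, 43, 50]
t=25: [52, 65, 65, 52]
t=26: [95, 70, 70, 95]
t=27: [104, 36, 36, 104]
t=28: [38, 52, 52, 38]
t=29: [69, 42, 42, 69]
t=30: [51, 102, 102, 51]
t=31: [49, 67, 67, 49]
t=32: [99, 64, 64, 99]
t=33: [92, 44, 44, 92]
t=34: [53, 29, 29, 53]
t=35: [24, 71, 71, 24]
t=36: [106, 15, 15, 106]
t=37: [115, 58, 58, 115]
t=38: [81, 75, 75, 81]
t=39: [113, 9, 9, 113]
t=40: [104, 71, 71, 104]
t=41: [106, 54, 54, 106]
t=42: [73, 57, 57, 73]
t=43: [80, 111, 111, 80]
t=44: [65, 6, 6, 65]
t=45: [98, 96, 96, 98]
t=46: [37, 40, 40, 37]
t=47: [45, 40, 40, 45]
t=48: [46, 55, 55, 46]
t=49: [75, 58, 58, 75]
t=50: [82, 115, 115, 82]
t=51: [73, 10, 10, 73]
t=52: [107, 111, 111, 107]
t=53: [66, 59, 59, 66]
t=54: [84, 97, 97, 84]
t=55: [38, 13, 13, 38]
t=56: [111, 43, 43, 111]
t=57: [52, 66, 66, 52]
t=58: [97, 70, 70, 97]
t=59: [104, 40, 40, 104]
t=60: [46, 52, 52, 46]
t=61: [69, 58, 58, 69]
t=62: [82, 103, 103, 82]
t=63: [50, 9, 9, 50]
t=64: [104, 66, 66, 104]
t=65: [97, 53, 53, 97]
t=66: [71, 39, 39, 71]
t=67: [45, 106, 106, 45]
t=68: [56, 56, 56, 56]
t=69: [78, 78, 78, 78]
t=70: [1, 1, 1, 1]
t=71: [89, 89, 89, 89]
t=72: [23, 23, 23, 23]
t=73: [12, 12, 12, 12]
t=74: [111, 111, 111, 111]
t=75: [67, 67, 67, 67]
t=76: [100, 100, 100, 100]
t=77: [45, 45, 45, 45]
t=78: [56, 56, 56, 56]

Answer: 10
Key observation: The state at step 68, [56, 56, 56, 56], reappears at step 78 — and no state repeats earlier — so the cycle the system enters has period 10.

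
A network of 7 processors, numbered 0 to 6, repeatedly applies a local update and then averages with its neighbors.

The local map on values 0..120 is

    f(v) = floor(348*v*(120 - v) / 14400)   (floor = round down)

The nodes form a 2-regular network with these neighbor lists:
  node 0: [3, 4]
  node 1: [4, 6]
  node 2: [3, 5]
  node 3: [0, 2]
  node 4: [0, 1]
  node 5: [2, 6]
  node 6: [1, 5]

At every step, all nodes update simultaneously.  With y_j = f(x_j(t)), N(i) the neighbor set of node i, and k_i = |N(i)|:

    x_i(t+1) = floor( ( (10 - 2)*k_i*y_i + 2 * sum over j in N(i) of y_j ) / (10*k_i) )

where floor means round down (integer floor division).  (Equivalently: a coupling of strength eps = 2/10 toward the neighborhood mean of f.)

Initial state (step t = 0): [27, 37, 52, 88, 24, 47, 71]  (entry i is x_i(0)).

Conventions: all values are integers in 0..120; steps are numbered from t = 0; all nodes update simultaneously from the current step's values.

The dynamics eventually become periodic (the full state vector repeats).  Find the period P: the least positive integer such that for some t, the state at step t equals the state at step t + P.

Answer: 2
Key observation: The state at step 9, [77, 77, 78, 77, 77, 78, 78], reappears at step 11 — and no state repeats earlier — so the cycle the system enters has period 2.

Derivation:
t=0: [27, 37, 52, 88, 24, 47, 71]
t=1: [60, 73, 83, 68, 57, 82, 82]
t=2: [86, 81, 75, 84, 85, 74, 75]
t=3: [70, 76, 80, 73, 71, 81, 80]
t=4: [83, 80, 77, 81, 83, 76, 77]
t=5: [74, 77, 79, 76, 74, 80, 79]
t=6: [81, 80, 78, 80, 81, 77, 78]
t=7: [76, 77, 78, 77, 76, 79, 78]
t=8: [80, 79, 79, 79, 80, 78, 79]
t=9: [77, 77, 78, 77, 77, 78, 78]
t=10: [80, 79, 79, 79, 80, 79, 79]
t=11: [77, 77, 78, 77, 77, 78, 78]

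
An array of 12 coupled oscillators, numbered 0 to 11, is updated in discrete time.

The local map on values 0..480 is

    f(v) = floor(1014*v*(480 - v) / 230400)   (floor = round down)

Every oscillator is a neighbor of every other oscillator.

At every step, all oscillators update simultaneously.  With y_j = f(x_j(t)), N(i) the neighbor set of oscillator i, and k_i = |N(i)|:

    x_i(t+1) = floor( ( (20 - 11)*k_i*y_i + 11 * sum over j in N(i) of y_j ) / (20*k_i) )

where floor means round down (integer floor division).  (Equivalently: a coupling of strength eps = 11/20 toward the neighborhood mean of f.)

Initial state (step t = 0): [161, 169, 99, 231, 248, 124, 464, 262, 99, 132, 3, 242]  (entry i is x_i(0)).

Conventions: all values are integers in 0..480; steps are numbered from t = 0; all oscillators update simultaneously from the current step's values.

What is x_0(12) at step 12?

Answer: x_0(12) = 252

Derivation:
t=0: [161, 169, 99, 231, 248, 124, 464, 262, 99, 132, 3, 242]
t=1: [202, 204, 178, 212, 212, 189, 124, 212, 178, 192, 114, 212]
t=2: [240, 240, 235, 241, 241, 238, 219, 241, 235, 238, 214, 241]
t=3: [252, 252, 252, 252, 252, 252, 251, 252, 252, 252, 251, 252]
t=4: [252, 252, 252, 252, 252, 252, 252, 252, 252, 252, 252, 252]
t=5: [252, 252, 252, 252, 252, 252, 252, 252, 252, 252, 252, 252]
t=6: [252, 252, 252, 252, 252, 252, 252, 252, 252, 252, 252, 252]
t=7: [252, 252, 252, 252, 252, 252, 252, 252, 252, 252, 252, 252]
t=8: [252, 252, 252, 252, 252, 252, 252, 252, 252, 252, 252, 252]
t=9: [252, 252, 252, 252, 252, 252, 252, 252, 252, 252, 252, 252]
t=10: [252, 252, 252, 252, 252, 252, 252, 252, 252, 252, 252, 252]
t=11: [252, 252, 252, 252, 252, 252, 252, 252, 252, 252, 252, 252]
t=12: [252, 252, 252, 252, 252, 252, 252, 252, 252, 252, 252, 252]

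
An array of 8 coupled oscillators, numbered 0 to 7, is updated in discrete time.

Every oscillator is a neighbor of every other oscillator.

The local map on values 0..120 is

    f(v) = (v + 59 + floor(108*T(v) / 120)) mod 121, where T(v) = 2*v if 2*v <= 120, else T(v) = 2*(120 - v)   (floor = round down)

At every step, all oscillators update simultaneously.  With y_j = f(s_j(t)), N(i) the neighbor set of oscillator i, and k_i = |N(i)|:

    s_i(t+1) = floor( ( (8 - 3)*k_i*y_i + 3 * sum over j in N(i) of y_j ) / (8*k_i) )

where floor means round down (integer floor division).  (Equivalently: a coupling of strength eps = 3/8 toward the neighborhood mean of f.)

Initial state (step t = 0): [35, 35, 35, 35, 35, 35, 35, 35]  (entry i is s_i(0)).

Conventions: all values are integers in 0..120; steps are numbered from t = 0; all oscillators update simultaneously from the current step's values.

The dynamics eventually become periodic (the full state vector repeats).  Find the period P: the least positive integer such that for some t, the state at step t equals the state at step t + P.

Answer: 2
Key observation: The state at step 19, [86, 86, 86, 86, 86, 86, 86, 86], reappears at step 21 — and no state repeats earlier — so the cycle the system enters has period 2.

Derivation:
t=0: [35, 35, 35, 35, 35, 35, 35, 35]
t=1: [36, 36, 36, 36, 36, 36, 36, 36]
t=2: [38, 38, 38, 38, 38, 38, 38, 38]
t=3: [44, 44, 44, 44, 44, 44, 44, 44]
t=4: [61, 61, 61, 61, 61, 61, 61, 61]
t=5: [105, 105, 105, 105, 105, 105, 105, 105]
t=6: [70, 70, 70, 70, 70, 70, 70, 70]
t=7: [98, 98, 98, 98, 98, 98, 98, 98]
t=8: [75, 75, 75, 75, 75, 75, 75, 75]
t=9: [94, 94, 94, 94, 94, 94, 94, 94]
t=10: [78, 78, 78, 78, 78, 78, 78, 78]
t=11: [91, 91, 91, 91, 91, 91, 91, 91]
t=12: [81, 81, 81, 81, 81, 81, 81, 81]
t=13: [89, 89, 89, 89, 89, 89, 89, 89]
t=14: [82, 82, 82, 82, 82, 82, 82, 82]
t=15: [88, 88, 88, 88, 88, 88, 88, 88]
t=16: [83, 83, 83, 83, 83, 83, 83, 83]
t=17: [87, 87, 87, 87, 87, 87, 87, 87]
t=18: [84, 84, 84, 84, 84, 84, 84, 84]
t=19: [86, 86, 86, 86, 86, 86, 86, 86]
t=20: [85, 85, 85, 85, 85, 85, 85, 85]
t=21: [86, 86, 86, 86, 86, 86, 86, 86]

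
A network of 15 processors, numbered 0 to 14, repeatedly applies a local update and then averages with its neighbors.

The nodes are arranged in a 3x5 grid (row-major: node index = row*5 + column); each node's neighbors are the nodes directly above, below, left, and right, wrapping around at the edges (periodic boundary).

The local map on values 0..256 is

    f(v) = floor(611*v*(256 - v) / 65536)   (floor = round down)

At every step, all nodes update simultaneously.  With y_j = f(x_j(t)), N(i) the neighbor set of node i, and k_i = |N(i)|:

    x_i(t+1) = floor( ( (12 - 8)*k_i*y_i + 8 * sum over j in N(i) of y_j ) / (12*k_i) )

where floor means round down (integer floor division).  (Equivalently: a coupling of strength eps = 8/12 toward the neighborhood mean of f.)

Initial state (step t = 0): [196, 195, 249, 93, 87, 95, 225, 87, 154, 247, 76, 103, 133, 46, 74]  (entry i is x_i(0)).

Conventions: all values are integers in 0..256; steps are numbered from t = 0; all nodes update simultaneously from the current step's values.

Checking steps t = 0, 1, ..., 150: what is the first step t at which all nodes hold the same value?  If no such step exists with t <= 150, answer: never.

Simulating step by step:
t=0: [196, 195, 249, 93, 87, 95, 225, 87, 154, 247, 76, 103, 133, 46, 74]  (not all equal)
t=1: [122, 92, 95, 111, 111, 100, 110, 108, 113, 98, 129, 124, 115, 124, 104]  (not all equal)
t=2: [148, 145, 145, 149, 148, 147, 147, 148, 149, 146, 150, 149, 149, 150, 148]  (not all equal)
t=3: [149, 149, 149, 148, 148, 148, 149, 148, 148, 148, 148, 148, 148, 148, 148]  (not all equal)
t=4: [148, 148, 148, 148, 148, 148, 148, 148, 149, 149, 148, 148, 148, 149, 149]  (not all equal)
t=5: [149, 149, 149, 148, 148, 148, 149, 148, 148, 148, 148, 149, 148, 148, 148]  (not all equal)
t=6: [148, 148, 148, 148, 148, 148, 148, 148, 149, 149, 148, 148, 148, 149, 149]  (not all equal)

Answer: never
Key observation: The state at step 4 reappears at step 6 — the system is in a cycle of period 2 from step 4 on.  No step 0..6 is synchronized, and the cycle repeats forever, so no step up to 150 (or ever) has all nodes equal.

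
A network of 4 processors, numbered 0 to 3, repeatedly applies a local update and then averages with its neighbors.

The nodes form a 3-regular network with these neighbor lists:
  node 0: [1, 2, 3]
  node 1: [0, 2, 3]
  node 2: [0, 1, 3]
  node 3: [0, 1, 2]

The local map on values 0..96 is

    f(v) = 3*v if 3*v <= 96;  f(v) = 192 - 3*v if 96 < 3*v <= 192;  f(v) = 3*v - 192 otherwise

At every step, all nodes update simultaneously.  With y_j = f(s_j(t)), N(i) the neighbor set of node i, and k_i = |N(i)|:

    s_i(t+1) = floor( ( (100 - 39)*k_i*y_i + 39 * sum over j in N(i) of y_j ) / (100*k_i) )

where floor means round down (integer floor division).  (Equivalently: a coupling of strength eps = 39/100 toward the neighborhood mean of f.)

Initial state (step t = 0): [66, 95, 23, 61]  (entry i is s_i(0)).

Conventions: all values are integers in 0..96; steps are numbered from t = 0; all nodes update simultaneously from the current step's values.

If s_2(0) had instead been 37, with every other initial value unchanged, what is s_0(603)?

Answer: s_0(603) = 74
Key observation: The state at step 18, [11, 14, 14, 14], reappears at step 30: the system is in a cycle of period 12 from step 18 on.  Therefore the state at step 603 equals the state at step 18 + ((603 - 18) mod 12) = 27, which is [74, 58, 58, 58].

Derivation:
t=0: [66, 95, 37, 61]
t=1: [27, 69, 63, 28]
t=2: [62, 30, 25, 64]
t=3: [25, 65, 58, 22]
t=4: [57, 22, 29, 52]
t=5: [37, 58, 69, 44]
t=6: [61, 31, 29, 51]
t=7: [33, 74, 71, 48]
t=8: [69, 39, 35, 48]
t=9: [36, 65, 71, 52]
t=10: [59, 20, 28, 36]
t=11: [38, 60, 71, 71]
t=12: [54, 22, 27, 27]
t=13: [47, 65, 72, 72]
t=14: [37, 14, 24, 24]
t=15: [73, 54, 69, 69]
t=16: [24, 25, 18, 18]
t=17: [67, 69, 59, 59]
t=18: [11, 14, 14, 14]
t=19: [36, 40, 40, 40]
t=20: [79, 73, 73, 73]
t=21: [37, 29, 29, 29]
t=22: [83, 86, 86, 86]
t=23: [60, 64, 64, 64]
t=24: [7, 1, 1, 1]
t=25: [13, 5, 5, 5]
t=26: [29, 18, 18, 18]
t=27: [74, 58, 58, 58]
t=28: [25, 19, 19, 19]
t=29: [67, 59, 59, 59]
t=30: [11, 14, 14, 14]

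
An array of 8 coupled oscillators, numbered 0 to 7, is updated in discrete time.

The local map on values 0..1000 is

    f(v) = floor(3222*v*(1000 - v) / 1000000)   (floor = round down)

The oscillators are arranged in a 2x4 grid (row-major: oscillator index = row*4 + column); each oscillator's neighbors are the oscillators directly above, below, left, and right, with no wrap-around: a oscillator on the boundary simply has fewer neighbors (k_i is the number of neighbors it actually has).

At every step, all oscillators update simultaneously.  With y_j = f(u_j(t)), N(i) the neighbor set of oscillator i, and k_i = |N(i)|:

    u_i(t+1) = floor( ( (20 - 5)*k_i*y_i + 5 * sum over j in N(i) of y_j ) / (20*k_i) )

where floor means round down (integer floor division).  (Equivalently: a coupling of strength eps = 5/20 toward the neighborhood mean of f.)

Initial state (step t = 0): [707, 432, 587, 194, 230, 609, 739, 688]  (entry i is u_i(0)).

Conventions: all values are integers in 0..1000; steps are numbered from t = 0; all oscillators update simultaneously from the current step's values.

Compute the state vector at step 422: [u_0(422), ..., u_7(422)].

Simulating step by step:
t=0: [707, 432, 587, 194, 230, 609, 739, 688]
t=1: [670, 777, 745, 561, 606, 740, 652, 658]
t=2: [699, 580, 632, 761, 743, 635, 711, 734]
t=3: [682, 769, 731, 611, 639, 731, 673, 627]
t=4: [687, 592, 645, 747, 723, 643, 700, 749]
t=5: [696, 764, 724, 623, 662, 729, 680, 614]
t=6: [673, 598, 652, 742, 704, 643, 695, 754]
t=7: [712, 762, 720, 628, 684, 731, 683, 610]
t=8: [655, 599, 656, 740, 683, 639, 693, 755]
t=9: [729, 762, 718, 629, 706, 736, 685, 609]
t=10: [633, 597, 658, 740, 658, 631, 691, 756]
t=11: [748, 766, 717, 629, 731, 744, 687, 608]
t=12: [606, 588, 658, 740, 627, 618, 688, 755]
t=13: [768, 772, 717, 629, 755, 755, 691, 610]
t=14: [575, 577, 656, 740, 592, 600, 683, 754]
t=15: [785, 780, 720, 629, 778, 768, 697, 612]
t=16: [545, 561, 652, 740, 556, 579, 675, 752]
t=17: [797, 787, 724, 630, 794, 779, 705, 615]
t=18: [524, 548, 645, 738, 529, 560, 665, 749]
t=19: [802, 792, 730, 634, 801, 787, 715, 621]
t=20: [513, 538, 637, 734, 516, 546, 653, 743]
t=21: [803, 795, 738, 641, 803, 793, 727, 631]
t=22: [511, 532, 625, 727, 511, 535, 637, 735]
t=23: [804, 798, 748, 652, 804, 796, 740, 643]
t=24: [508, 525, 611, 716, 509, 529, 620, 723]
t=25: [804, 799, 758, 667, 804, 798, 753, 660]
t=26: [508, 522, 595, 700, 508, 524, 602, 706]
t=27: [804, 800, 769, 687, 804, 800, 765, 681]
t=28: [508, 519, 577, 677, 508, 519, 583, 683]
t=29: [804, 802, 780, 713, 804, 802, 777, 708]
t=30: [507, 514, 558, 646, 507, 514, 562, 651]
t=31: [804, 803, 789, 742, 804, 803, 788, 740]
t=32: [507, 511, 540, 606, 507, 511, 542, 608]
t=33: [805, 804, 797, 772, 805, 804, 796, 771]
t=34: [505, 508, 523, 561, 505, 508, 525, 562]
t=35: [805, 804, 802, 794, 805, 804, 802, 794]
t=36: [505, 507, 512, 525, 505, 507, 512, 525]
t=37: [805, 805, 804, 803, 805, 805, 804, 803]
t=38: [505, 505, 507, 508, 505, 505, 507, 508]
t=39: [805, 805, 805, 805, 805, 805, 805, 805]
t=40: [505, 505, 505, 505, 505, 505, 505, 505]
t=41: [805, 805, 805, 805, 805, 805, 805, 805]

Answer: [505, 505, 505, 505, 505, 505, 505, 505]
Key observation: The state at step 39, [805, 805, 805, 805, 805, 805, 805, 805], reappears at step 41: the system is in a cycle of period 2 from step 39 on.  Therefore the state at step 422 equals the state at step 39 + ((422 - 39) mod 2) = 40, which is [505, 505, 505, 505, 505, 505, 505, 505].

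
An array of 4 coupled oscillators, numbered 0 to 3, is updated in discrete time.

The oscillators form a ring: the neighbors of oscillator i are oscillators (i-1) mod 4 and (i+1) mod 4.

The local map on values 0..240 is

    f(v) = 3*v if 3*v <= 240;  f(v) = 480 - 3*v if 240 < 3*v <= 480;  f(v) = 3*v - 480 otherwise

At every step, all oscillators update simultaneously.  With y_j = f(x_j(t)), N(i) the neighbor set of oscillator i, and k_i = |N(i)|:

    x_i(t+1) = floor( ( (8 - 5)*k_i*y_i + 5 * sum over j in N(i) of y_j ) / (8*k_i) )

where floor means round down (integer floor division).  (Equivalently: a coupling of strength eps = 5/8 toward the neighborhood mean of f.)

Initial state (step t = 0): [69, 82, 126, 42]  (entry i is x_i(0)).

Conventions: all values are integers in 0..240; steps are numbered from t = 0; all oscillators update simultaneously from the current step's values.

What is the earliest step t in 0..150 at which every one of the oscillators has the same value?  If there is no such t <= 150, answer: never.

Answer: 26
Key observation: Synchronization is absorbing here: once all oscillators are equal they stay equal, and step 26 is the first all-equal step.

Derivation:
t=0: [69, 82, 126, 42]  (not all equal)
t=1: [190, 184, 150, 143]  (not all equal)
t=2: [72, 64, 49, 56]  (not all equal)
t=3: [193, 185, 167, 176]  (not all equal)
t=4: [75, 65, 46, 55]  (not all equal)
t=5: [196, 186, 164, 175]  (not all equal)
t=6: [78, 66, 42, 54]  (not all equal)
t=7: [200, 186, 159, 173]  (not all equal)
t=8: [81, 67, 37, 53]  (not all equal)
t=9: [201, 184, 154, 168]  (not all equal)
t=10: [76, 71, 36, 53]  (not all equal)
t=11: [201, 184, 156, 164]  (not all equal)
t=12: [72, 69, 30, 46]  (not all equal)
t=13: [188, 173, 141, 147]  (not all equal)
t=14: [55, 58, 45, 58]  (not all equal)
t=15: [170, 159, 159, 159]  (not all equal)
t=16: [13, 11, 3, 11]  (not all equal)
t=17: [35, 27, 24, 27]  (not all equal)
t=18: [90, 85, 77, 85]  (not all equal)
t=19: [219, 222, 227, 222]  (not all equal)
t=20: [182, 187, 191, 187]  (not all equal)
t=21: [75, 80, 85, 80]  (not all equal)
t=22: [234, 230, 234, 230]  (not all equal)
t=23: [214, 217, 214, 217]  (not all equal)
t=24: [167, 165, 167, 165]  (not all equal)
t=25: [17, 18, 17, 18]  (not all equal)
t=26: [52, 52, 52, 52]  (all equal)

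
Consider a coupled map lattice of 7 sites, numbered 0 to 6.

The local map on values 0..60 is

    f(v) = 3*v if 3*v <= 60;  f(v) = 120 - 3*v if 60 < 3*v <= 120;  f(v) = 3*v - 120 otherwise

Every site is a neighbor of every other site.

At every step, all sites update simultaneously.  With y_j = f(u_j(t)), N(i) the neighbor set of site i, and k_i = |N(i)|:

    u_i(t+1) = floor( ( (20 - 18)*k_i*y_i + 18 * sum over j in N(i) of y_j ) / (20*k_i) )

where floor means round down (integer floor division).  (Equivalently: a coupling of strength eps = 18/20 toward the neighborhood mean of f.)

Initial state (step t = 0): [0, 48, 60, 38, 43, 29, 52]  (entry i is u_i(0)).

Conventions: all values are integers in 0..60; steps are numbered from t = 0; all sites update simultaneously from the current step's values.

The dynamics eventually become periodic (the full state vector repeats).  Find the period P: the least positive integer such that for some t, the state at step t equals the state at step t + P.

Simulating step by step:
t=0: [0, 48, 60, 38, 43, 29, 52]
t=1: [25, 24, 22, 24, 24, 23, 23]
t=2: [49, 49, 49, 49, 49, 49, 49]
t=3: [27, 27, 27, 27, 27, 27, 27]
t=4: [39, 39, 39, 39, 39, 39, 39]
t=5: [3, 3, 3, 3, 3, 3, 3]
t=6: [9, 9, 9, 9, 9, 9, 9]
t=7: [27, 27, 27, 27, 27, 27, 27]

Answer: 4
Key observation: The state at step 3, [27, 27, 27, 27, 27, 27, 27], reappears at step 7 — and no state repeats earlier — so the cycle the system enters has period 4.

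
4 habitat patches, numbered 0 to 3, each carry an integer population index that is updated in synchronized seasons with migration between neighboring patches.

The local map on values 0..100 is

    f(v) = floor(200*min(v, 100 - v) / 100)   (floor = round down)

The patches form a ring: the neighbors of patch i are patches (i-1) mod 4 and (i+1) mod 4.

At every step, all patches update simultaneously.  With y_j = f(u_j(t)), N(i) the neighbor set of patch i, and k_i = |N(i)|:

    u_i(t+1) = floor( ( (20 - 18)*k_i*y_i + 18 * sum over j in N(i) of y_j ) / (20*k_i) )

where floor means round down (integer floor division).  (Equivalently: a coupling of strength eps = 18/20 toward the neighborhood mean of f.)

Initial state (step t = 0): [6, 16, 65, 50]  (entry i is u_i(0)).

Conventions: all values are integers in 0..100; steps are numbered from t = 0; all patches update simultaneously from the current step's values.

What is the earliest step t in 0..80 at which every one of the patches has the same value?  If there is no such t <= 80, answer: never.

Answer: never
Key observation: The state at step 13 reappears at step 19 — the system is in a cycle of period 6 from step 13 on.  No step 0..19 is synchronized, and the cycle repeats forever, so no step up to 80 (or ever) has all patches equal.

Derivation:
t=0: [6, 16, 65, 50]  (not all equal)
t=1: [60, 40, 66, 46]  (not all equal)
t=2: [85, 74, 84, 75]  (not all equal)
t=3: [48, 33, 49, 32]  (not all equal)
t=4: [68, 93, 68, 93]  (not all equal)
t=5: [19, 59, 19, 59]  (not all equal)
t=6: [77, 42, 77, 42]  (not all equal)
t=7: [80, 49, 80, 49]  (not all equal)
t=8: [92, 45, 92, 45]  (not all equal)
t=9: [82, 23, 82, 23]  (not all equal)
t=10: [45, 37, 45, 37]  (not all equal)
t=11: [75, 88, 75, 88]  (not all equal)
t=12: [26, 47, 26, 47]  (not all equal)
t=13: [89, 56, 89, 56]  (not all equal)
t=14: [81, 28, 81, 28]  (not all equal)
t=15: [54, 39, 54, 39]  (not all equal)
t=16: [79, 90, 79, 90]  (not all equal)
t=17: [22, 39, 22, 39]  (not all equal)
t=18: [74, 47, 74, 47]  (not all equal)
t=19: [89, 56, 89, 56]  (not all equal)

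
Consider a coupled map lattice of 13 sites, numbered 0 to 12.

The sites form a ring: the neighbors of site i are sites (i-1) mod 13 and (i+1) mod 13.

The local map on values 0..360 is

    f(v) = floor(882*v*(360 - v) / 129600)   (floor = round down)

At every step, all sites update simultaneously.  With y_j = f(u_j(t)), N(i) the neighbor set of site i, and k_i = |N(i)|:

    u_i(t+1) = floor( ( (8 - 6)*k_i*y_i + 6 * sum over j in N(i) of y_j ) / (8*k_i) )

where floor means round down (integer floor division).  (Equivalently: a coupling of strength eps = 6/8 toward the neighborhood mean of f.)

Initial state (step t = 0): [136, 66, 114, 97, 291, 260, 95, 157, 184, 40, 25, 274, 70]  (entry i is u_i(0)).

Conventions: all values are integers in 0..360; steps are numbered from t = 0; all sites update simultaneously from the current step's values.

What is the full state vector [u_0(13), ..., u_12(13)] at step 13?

Simulating step by step:
t=0: [136, 66, 114, 97, 291, 260, 95, 157, 184, 40, 25, 274, 70]
t=1: [153, 181, 161, 165, 164, 159, 189, 200, 168, 125, 106, 112, 172]
t=2: [218, 217, 218, 218, 217, 218, 217, 218, 210, 200, 191, 198, 206]
t=3: [212, 210, 210, 210, 210, 210, 210, 211, 213, 216, 217, 217, 214]
t=4: [213, 213, 214, 214, 214, 214, 213, 213, 212, 211, 211, 211, 212]
t=5: [213, 212, 212, 212, 212, 212, 212, 213, 213, 213, 213, 213, 213]
t=6: [213, 213, 213, 213, 213, 213, 213, 213, 213, 213, 213, 213, 213]
t=7: [213, 213, 213, 213, 213, 213, 213, 213, 213, 213, 213, 213, 213]
t=8: [213, 213, 213, 213, 213, 213, 213, 213, 213, 213, 213, 213, 213]
t=9: [213, 213, 213, 213, 213, 213, 213, 213, 213, 213, 213, 213, 213]
t=10: [213, 213, 213, 213, 213, 213, 213, 213, 213, 213, 213, 213, 213]
t=11: [213, 213, 213, 213, 213, 213, 213, 213, 213, 213, 213, 213, 213]
t=12: [213, 213, 213, 213, 213, 213, 213, 213, 213, 213, 213, 213, 213]
t=13: [213, 213, 213, 213, 213, 213, 213, 213, 213, 213, 213, 213, 213]

Answer: [213, 213, 213, 213, 213, 213, 213, 213, 213, 213, 213, 213, 213]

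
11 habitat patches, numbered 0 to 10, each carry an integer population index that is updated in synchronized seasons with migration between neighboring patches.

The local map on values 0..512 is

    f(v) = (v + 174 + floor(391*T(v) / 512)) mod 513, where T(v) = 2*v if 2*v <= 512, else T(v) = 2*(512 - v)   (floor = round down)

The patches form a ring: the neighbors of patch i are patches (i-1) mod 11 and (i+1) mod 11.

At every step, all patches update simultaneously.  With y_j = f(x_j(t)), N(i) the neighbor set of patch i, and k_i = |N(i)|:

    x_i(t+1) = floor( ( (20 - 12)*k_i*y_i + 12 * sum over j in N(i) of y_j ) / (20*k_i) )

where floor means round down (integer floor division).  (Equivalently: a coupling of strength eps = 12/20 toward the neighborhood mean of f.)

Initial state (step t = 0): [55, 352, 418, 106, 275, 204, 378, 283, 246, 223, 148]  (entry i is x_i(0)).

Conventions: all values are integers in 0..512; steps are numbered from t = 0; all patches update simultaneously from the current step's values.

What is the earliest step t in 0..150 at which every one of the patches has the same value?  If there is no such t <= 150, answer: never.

Simulating step by step:
t=0: [55, 352, 418, 106, 275, 204, 378, 283, 246, 223, 148]  (not all equal)
t=1: [212, 263, 298, 332, 303, 232, 237, 274, 267, 184, 175]  (not all equal)
t=2: [200, 265, 285, 277, 267, 261, 267, 287, 248, 171, 137]  (not all equal)
t=3: [159, 258, 296, 296, 301, 303, 299, 293, 230, 125, 80]  (not all equal)
t=4: [229, 226, 292, 285, 284, 283, 285, 273, 329, 381, 315]  (not all equal)
t=5: [248, 251, 272, 291, 292, 292, 294, 287, 269, 260, 254]  (not all equal)
t=6: [293, 293, 294, 292, 289, 288, 288, 292, 299, 302, 298]  (not all equal)
t=7: [287, 287, 287, 288, 290, 290, 290, 288, 285, 284, 285]  (not all equal)
t=8: [291, 291, 291, 290, 290, 290, 290, 291, 292, 292, 292]  (not all equal)
t=9: [289, 289, 289, 289, 290, 290, 289, 289, 289, 289, 289]  (not all equal)
t=10: [290, 290, 290, 290, 290, 290, 290, 290, 290, 290, 290]  (all equal)

Answer: 10
Key observation: Synchronization is absorbing here: once all patches are equal they stay equal, and step 10 is the first all-equal step.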